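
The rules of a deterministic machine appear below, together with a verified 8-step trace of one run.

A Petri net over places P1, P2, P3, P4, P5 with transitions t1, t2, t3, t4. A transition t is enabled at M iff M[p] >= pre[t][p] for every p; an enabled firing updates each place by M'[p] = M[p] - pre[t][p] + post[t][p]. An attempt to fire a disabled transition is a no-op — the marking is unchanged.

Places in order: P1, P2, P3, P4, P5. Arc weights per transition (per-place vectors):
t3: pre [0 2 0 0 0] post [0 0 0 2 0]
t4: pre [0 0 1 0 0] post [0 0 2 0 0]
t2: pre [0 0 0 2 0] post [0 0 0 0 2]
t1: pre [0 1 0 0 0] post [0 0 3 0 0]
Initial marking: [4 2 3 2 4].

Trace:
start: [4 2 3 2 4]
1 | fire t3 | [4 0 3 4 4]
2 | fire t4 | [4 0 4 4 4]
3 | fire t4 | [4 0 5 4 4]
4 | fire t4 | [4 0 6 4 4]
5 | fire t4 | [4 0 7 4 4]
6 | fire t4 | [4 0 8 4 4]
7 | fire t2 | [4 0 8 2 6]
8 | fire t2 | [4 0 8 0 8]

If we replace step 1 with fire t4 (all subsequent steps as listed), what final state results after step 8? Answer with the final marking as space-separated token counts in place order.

(re-executing from step 1 with the substitution; state before step 1: [4 2 3 2 4])
1 | fire t4 | [4 2 4 2 4]
2 | fire t4 | [4 2 5 2 4]
3 | fire t4 | [4 2 6 2 4]
4 | fire t4 | [4 2 7 2 4]
5 | fire t4 | [4 2 8 2 4]
6 | fire t4 | [4 2 9 2 4]
7 | fire t2 | [4 2 9 0 6]
8 | fire t2 | [4 2 9 0 6]

4 2 9 0 6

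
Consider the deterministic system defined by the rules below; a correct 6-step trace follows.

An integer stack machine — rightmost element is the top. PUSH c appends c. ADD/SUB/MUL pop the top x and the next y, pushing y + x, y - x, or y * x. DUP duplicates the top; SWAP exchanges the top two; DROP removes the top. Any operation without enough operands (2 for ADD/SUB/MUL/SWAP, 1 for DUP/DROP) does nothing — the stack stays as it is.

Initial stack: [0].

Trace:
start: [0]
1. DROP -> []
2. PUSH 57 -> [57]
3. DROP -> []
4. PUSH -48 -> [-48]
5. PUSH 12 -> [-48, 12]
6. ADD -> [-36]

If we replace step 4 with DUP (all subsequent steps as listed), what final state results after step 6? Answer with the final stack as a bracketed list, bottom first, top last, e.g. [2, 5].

[12]

(re-executing from step 4 with the substitution; state before step 4: [])
4. DUP -> []
5. PUSH 12 -> [12]
6. ADD -> [12]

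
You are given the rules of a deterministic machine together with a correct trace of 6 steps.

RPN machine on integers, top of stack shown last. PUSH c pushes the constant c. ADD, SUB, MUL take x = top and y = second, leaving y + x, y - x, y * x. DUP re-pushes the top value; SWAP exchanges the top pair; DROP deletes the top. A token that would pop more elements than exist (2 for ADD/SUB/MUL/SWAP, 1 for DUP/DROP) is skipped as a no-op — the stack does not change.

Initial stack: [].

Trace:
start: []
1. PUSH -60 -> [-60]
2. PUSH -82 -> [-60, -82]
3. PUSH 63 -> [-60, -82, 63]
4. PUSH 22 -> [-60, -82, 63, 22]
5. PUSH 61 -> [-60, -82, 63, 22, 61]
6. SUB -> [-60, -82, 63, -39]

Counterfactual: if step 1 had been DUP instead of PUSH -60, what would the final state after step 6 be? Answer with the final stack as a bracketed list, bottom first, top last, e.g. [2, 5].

(re-executing from step 1 with the substitution; state before step 1: [])
1. DUP -> []
2. PUSH -82 -> [-82]
3. PUSH 63 -> [-82, 63]
4. PUSH 22 -> [-82, 63, 22]
5. PUSH 61 -> [-82, 63, 22, 61]
6. SUB -> [-82, 63, -39]

[-82, 63, -39]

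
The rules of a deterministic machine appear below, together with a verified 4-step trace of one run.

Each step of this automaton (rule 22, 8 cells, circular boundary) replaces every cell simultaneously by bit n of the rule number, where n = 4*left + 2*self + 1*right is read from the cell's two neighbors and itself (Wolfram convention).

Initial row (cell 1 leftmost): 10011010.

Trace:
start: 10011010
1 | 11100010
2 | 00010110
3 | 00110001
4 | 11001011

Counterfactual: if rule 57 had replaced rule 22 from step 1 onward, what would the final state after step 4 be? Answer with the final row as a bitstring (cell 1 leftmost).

(re-executing steps 1..4 under rule 57; state before step 1: 10011010)
1 | 01010101
2 | 10101010
3 | 01010101
4 | 10101010

10101010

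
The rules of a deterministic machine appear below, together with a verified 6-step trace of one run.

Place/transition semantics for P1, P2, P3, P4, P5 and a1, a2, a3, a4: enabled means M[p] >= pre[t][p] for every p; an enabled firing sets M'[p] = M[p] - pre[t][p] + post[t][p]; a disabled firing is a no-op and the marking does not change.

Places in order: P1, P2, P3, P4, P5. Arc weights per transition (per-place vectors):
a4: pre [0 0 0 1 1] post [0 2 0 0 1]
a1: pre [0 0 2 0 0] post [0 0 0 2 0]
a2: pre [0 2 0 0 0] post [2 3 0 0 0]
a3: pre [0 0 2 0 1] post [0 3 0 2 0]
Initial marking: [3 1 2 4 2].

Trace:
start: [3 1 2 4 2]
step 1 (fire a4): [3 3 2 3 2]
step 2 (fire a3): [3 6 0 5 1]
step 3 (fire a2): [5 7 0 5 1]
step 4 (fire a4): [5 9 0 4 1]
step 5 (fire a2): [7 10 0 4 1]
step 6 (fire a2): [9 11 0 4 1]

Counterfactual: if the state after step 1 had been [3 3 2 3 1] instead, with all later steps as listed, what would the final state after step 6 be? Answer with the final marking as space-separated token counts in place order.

state after step 1 := [3 3 2 3 1]
step 2 (fire a3): [3 6 0 5 0]
step 3 (fire a2): [5 7 0 5 0]
step 4 (fire a4): [5 7 0 5 0]
step 5 (fire a2): [7 8 0 5 0]
step 6 (fire a2): [9 9 0 5 0]

9 9 0 5 0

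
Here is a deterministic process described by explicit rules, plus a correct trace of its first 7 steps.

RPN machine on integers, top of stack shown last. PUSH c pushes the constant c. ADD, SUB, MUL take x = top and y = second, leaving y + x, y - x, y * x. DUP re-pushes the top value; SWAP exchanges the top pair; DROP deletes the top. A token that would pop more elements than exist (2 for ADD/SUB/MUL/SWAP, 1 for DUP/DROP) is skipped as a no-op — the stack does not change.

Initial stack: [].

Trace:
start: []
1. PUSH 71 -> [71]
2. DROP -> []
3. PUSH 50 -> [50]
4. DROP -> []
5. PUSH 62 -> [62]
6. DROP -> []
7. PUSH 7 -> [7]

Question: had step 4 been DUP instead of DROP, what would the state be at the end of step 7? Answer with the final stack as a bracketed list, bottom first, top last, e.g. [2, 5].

(re-executing from step 4 with the substitution; state before step 4: [50])
4. DUP -> [50, 50]
5. PUSH 62 -> [50, 50, 62]
6. DROP -> [50, 50]
7. PUSH 7 -> [50, 50, 7]

[50, 50, 7]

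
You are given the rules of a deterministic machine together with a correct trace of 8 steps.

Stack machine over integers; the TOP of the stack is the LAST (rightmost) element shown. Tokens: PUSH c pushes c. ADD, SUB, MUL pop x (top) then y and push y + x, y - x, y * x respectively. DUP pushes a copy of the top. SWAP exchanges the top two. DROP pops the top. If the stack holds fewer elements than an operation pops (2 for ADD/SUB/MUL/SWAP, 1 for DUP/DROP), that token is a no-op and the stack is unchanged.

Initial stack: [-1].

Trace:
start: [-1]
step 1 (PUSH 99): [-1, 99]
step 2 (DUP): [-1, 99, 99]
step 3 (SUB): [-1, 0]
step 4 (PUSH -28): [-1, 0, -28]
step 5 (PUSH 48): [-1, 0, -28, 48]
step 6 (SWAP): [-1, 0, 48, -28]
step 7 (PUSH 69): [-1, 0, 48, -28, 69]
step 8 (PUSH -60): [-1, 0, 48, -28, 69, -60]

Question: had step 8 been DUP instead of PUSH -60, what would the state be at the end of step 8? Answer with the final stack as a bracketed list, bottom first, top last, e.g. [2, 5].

[-1, 0, 48, -28, 69, 69]

(re-executing from step 8 with the substitution; state before step 8: [-1, 0, 48, -28, 69])
step 8 (DUP): [-1, 0, 48, -28, 69, 69]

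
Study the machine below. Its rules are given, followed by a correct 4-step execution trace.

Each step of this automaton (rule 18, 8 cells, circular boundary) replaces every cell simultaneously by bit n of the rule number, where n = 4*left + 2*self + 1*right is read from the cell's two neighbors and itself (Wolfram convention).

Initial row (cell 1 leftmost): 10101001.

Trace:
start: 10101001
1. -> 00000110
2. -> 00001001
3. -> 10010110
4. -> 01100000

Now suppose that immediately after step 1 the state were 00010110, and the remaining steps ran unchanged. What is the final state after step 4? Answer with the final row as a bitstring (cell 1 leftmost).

00001100

state after step 1 := 00010110
2. -> 00100001
3. -> 11010010
4. -> 00001100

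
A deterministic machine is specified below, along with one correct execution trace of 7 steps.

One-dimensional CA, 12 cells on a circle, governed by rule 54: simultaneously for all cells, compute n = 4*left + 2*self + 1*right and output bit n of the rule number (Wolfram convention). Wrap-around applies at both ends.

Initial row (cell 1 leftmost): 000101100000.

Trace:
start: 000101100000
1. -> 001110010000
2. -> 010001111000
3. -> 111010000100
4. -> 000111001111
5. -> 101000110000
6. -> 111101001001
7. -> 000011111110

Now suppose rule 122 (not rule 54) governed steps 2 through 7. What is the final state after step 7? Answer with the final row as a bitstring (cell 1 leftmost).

(re-executing steps 2..7 under rule 122; state before step 2: 001110010000)
2. -> 011011101000
3. -> 111110110100
4. -> 100011111011
5. -> 110110001110
6. -> 111111011011
7. -> 000001111110

000001111110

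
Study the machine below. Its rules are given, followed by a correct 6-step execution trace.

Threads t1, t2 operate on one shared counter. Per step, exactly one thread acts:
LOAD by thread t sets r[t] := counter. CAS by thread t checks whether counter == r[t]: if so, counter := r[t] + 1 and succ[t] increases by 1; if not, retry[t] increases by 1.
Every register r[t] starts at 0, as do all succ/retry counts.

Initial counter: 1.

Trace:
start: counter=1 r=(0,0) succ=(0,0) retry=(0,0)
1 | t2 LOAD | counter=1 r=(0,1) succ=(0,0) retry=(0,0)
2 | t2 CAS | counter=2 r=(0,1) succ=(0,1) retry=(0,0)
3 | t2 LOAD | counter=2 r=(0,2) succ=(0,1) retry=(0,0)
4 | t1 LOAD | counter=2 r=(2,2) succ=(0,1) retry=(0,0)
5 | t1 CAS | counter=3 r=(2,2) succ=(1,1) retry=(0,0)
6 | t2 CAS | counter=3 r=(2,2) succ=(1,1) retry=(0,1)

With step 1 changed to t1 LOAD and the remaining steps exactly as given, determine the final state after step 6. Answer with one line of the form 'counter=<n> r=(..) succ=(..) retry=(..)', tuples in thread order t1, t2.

counter=2 r=(1,1) succ=(1,0) retry=(0,2)

(re-executing from step 1 with the substitution; state before step 1: counter=1 r=(0,0) succ=(0,0) retry=(0,0))
1 | t1 LOAD | counter=1 r=(1,0) succ=(0,0) retry=(0,0)
2 | t2 CAS | counter=1 r=(1,0) succ=(0,0) retry=(0,1)
3 | t2 LOAD | counter=1 r=(1,1) succ=(0,0) retry=(0,1)
4 | t1 LOAD | counter=1 r=(1,1) succ=(0,0) retry=(0,1)
5 | t1 CAS | counter=2 r=(1,1) succ=(1,0) retry=(0,1)
6 | t2 CAS | counter=2 r=(1,1) succ=(1,0) retry=(0,2)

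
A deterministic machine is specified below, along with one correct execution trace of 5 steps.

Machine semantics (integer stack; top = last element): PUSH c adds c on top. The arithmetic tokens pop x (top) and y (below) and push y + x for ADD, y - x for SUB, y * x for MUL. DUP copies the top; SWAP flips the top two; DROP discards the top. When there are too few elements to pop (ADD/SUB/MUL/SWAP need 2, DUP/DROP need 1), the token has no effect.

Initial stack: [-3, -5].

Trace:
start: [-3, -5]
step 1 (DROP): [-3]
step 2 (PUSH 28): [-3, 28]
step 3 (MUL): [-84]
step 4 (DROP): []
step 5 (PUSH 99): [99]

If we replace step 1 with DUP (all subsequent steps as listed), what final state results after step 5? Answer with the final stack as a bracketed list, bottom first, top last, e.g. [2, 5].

(re-executing from step 1 with the substitution; state before step 1: [-3, -5])
step 1 (DUP): [-3, -5, -5]
step 2 (PUSH 28): [-3, -5, -5, 28]
step 3 (MUL): [-3, -5, -140]
step 4 (DROP): [-3, -5]
step 5 (PUSH 99): [-3, -5, 99]

[-3, -5, 99]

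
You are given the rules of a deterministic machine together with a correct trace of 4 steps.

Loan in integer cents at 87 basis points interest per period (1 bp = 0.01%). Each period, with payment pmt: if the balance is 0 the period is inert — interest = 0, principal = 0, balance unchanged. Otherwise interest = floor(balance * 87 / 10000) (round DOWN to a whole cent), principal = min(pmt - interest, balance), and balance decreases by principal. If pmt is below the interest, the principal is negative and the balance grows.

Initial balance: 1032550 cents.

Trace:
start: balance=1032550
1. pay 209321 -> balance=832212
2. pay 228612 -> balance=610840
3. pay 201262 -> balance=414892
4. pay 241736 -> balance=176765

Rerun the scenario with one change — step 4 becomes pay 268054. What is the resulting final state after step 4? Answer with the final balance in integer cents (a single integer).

150447

(re-executing from step 4 with the substitution; state before step 4: balance=414892)
4. pay 268054 -> balance=150447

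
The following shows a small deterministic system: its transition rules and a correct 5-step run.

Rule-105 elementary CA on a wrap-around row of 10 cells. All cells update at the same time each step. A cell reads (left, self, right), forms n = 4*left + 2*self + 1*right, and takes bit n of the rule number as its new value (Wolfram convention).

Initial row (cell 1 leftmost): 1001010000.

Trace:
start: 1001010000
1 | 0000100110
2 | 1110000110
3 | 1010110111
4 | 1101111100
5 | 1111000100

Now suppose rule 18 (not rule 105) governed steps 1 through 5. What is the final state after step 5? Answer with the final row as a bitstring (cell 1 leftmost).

(re-executing steps 1..5 under rule 18; state before step 1: 1001010000)
1 | 0110001001
2 | 0001010110
3 | 0010000001
4 | 1101000010
5 | 0000100100

0000100100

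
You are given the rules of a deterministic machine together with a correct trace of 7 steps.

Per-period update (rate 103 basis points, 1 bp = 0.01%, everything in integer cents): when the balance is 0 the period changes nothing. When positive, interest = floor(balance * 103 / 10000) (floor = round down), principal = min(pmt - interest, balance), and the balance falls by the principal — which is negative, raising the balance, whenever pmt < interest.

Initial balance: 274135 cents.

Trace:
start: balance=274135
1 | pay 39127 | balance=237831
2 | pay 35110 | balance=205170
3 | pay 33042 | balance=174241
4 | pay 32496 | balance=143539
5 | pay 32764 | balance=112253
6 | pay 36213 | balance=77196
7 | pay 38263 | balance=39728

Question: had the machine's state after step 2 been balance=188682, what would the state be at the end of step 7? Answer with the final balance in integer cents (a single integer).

22374

state after step 2 := balance=188682
3 | pay 33042 | balance=157583
4 | pay 32496 | balance=126710
5 | pay 32764 | balance=95251
6 | pay 36213 | balance=60019
7 | pay 38263 | balance=22374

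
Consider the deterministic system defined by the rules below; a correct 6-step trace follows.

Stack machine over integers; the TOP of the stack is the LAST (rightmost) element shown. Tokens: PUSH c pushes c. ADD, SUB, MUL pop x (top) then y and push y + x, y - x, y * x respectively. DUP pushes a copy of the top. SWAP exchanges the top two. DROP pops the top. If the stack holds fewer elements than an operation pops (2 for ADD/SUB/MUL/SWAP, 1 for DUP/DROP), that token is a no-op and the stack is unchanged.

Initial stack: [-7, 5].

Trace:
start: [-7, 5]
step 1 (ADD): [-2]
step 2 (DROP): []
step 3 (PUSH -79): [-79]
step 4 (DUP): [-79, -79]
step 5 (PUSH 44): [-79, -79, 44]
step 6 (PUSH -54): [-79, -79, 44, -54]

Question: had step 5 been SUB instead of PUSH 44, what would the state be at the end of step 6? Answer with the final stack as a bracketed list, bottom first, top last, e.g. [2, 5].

(re-executing from step 5 with the substitution; state before step 5: [-79, -79])
step 5 (SUB): [0]
step 6 (PUSH -54): [0, -54]

[0, -54]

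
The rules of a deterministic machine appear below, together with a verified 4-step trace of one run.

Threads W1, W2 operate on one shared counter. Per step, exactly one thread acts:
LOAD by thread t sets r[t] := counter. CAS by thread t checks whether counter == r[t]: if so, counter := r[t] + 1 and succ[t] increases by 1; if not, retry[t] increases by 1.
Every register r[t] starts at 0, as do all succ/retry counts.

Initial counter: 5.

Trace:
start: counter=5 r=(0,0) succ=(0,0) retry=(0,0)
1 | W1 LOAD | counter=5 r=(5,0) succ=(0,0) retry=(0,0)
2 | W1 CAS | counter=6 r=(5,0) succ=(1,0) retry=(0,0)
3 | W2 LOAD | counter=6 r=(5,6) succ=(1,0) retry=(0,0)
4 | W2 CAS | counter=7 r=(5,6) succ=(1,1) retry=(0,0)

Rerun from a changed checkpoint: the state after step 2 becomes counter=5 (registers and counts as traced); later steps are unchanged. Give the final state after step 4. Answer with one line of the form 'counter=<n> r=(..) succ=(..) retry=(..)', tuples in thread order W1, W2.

counter=6 r=(5,5) succ=(1,1) retry=(0,0)

state after step 2 := counter=5 r=(5,0) succ=(1,0) retry=(0,0)
3 | W2 LOAD | counter=5 r=(5,5) succ=(1,0) retry=(0,0)
4 | W2 CAS | counter=6 r=(5,5) succ=(1,1) retry=(0,0)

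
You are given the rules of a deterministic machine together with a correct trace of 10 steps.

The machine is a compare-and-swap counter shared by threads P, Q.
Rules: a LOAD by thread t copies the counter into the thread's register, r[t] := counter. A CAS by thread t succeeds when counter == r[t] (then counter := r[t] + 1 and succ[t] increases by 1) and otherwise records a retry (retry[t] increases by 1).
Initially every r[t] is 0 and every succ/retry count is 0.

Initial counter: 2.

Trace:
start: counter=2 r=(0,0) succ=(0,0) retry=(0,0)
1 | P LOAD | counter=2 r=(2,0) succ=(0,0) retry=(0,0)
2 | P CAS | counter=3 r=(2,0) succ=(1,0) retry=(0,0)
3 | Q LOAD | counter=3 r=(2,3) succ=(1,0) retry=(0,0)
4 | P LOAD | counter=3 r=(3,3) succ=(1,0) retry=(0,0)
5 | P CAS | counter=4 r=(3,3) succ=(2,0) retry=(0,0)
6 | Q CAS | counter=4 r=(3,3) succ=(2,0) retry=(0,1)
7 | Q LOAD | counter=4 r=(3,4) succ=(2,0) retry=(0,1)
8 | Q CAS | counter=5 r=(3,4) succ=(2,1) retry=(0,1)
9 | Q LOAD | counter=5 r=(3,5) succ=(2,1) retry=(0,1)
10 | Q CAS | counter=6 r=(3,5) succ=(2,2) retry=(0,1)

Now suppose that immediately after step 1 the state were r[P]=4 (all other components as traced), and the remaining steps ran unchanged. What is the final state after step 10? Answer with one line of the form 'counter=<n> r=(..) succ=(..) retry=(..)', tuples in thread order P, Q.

counter=5 r=(2,4) succ=(1,2) retry=(1,1)

state after step 1 := counter=2 r=(4,0) succ=(0,0) retry=(0,0)
2 | P CAS | counter=2 r=(4,0) succ=(0,0) retry=(1,0)
3 | Q LOAD | counter=2 r=(4,2) succ=(0,0) retry=(1,0)
4 | P LOAD | counter=2 r=(2,2) succ=(0,0) retry=(1,0)
5 | P CAS | counter=3 r=(2,2) succ=(1,0) retry=(1,0)
6 | Q CAS | counter=3 r=(2,2) succ=(1,0) retry=(1,1)
7 | Q LOAD | counter=3 r=(2,3) succ=(1,0) retry=(1,1)
8 | Q CAS | counter=4 r=(2,3) succ=(1,1) retry=(1,1)
9 | Q LOAD | counter=4 r=(2,4) succ=(1,1) retry=(1,1)
10 | Q CAS | counter=5 r=(2,4) succ=(1,2) retry=(1,1)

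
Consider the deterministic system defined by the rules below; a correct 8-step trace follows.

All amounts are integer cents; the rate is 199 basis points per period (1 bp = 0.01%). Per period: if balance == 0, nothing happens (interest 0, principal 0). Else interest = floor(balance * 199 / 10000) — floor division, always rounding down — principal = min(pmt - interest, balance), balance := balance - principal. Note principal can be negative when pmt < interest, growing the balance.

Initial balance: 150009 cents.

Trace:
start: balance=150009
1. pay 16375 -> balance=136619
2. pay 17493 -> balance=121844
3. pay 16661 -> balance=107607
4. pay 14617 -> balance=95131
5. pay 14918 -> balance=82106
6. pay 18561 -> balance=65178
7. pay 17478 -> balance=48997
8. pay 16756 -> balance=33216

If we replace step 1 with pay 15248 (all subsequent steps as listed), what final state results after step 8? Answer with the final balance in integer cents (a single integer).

34509

(re-executing from step 1 with the substitution; state before step 1: balance=150009)
1. pay 15248 -> balance=137746
2. pay 17493 -> balance=122994
3. pay 16661 -> balance=108780
4. pay 14617 -> balance=96327
5. pay 14918 -> balance=83325
6. pay 18561 -> balance=66422
7. pay 17478 -> balance=50265
8. pay 16756 -> balance=34509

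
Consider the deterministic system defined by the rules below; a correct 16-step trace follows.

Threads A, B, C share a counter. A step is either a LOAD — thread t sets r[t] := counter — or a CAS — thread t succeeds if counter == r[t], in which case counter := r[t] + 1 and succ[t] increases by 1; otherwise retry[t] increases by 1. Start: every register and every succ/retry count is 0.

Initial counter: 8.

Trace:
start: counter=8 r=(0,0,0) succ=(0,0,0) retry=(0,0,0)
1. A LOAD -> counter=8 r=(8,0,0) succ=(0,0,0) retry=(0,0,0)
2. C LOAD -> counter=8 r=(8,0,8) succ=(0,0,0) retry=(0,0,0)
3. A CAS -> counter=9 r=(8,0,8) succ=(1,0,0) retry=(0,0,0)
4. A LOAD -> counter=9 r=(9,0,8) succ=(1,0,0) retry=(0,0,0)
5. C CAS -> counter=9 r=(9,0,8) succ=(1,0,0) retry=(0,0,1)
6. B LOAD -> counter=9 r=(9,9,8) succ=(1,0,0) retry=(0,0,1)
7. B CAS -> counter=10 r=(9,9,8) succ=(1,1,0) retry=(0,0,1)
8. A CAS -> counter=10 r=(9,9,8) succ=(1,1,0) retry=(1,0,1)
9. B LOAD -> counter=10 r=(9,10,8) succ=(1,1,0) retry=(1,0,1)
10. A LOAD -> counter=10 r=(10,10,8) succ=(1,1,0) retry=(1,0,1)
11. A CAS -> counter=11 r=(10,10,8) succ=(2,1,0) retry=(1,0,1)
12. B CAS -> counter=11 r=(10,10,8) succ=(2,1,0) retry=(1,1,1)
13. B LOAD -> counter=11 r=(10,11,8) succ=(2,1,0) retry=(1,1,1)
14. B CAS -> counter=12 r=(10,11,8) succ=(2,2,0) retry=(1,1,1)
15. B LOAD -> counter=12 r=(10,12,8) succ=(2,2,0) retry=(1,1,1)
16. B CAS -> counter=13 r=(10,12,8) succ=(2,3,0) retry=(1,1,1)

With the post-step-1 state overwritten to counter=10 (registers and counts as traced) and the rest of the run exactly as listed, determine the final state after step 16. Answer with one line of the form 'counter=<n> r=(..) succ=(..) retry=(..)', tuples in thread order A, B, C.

counter=15 r=(12,14,10) succ=(1,3,1) retry=(2,1,0)

state after step 1 := counter=10 r=(8,0,0) succ=(0,0,0) retry=(0,0,0)
2. C LOAD -> counter=10 r=(8,0,10) succ=(0,0,0) retry=(0,0,0)
3. A CAS -> counter=10 r=(8,0,10) succ=(0,0,0) retry=(1,0,0)
4. A LOAD -> counter=10 r=(10,0,10) succ=(0,0,0) retry=(1,0,0)
5. C CAS -> counter=11 r=(10,0,10) succ=(0,0,1) retry=(1,0,0)
6. B LOAD -> counter=11 r=(10,11,10) succ=(0,0,1) retry=(1,0,0)
7. B CAS -> counter=12 r=(10,11,10) succ=(0,1,1) retry=(1,0,0)
8. A CAS -> counter=12 r=(10,11,10) succ=(0,1,1) retry=(2,0,0)
9. B LOAD -> counter=12 r=(10,12,10) succ=(0,1,1) retry=(2,0,0)
10. A LOAD -> counter=12 r=(12,12,10) succ=(0,1,1) retry=(2,0,0)
11. A CAS -> counter=13 r=(12,12,10) succ=(1,1,1) retry=(2,0,0)
12. B CAS -> counter=13 r=(12,12,10) succ=(1,1,1) retry=(2,1,0)
13. B LOAD -> counter=13 r=(12,13,10) succ=(1,1,1) retry=(2,1,0)
14. B CAS -> counter=14 r=(12,13,10) succ=(1,2,1) retry=(2,1,0)
15. B LOAD -> counter=14 r=(12,14,10) succ=(1,2,1) retry=(2,1,0)
16. B CAS -> counter=15 r=(12,14,10) succ=(1,3,1) retry=(2,1,0)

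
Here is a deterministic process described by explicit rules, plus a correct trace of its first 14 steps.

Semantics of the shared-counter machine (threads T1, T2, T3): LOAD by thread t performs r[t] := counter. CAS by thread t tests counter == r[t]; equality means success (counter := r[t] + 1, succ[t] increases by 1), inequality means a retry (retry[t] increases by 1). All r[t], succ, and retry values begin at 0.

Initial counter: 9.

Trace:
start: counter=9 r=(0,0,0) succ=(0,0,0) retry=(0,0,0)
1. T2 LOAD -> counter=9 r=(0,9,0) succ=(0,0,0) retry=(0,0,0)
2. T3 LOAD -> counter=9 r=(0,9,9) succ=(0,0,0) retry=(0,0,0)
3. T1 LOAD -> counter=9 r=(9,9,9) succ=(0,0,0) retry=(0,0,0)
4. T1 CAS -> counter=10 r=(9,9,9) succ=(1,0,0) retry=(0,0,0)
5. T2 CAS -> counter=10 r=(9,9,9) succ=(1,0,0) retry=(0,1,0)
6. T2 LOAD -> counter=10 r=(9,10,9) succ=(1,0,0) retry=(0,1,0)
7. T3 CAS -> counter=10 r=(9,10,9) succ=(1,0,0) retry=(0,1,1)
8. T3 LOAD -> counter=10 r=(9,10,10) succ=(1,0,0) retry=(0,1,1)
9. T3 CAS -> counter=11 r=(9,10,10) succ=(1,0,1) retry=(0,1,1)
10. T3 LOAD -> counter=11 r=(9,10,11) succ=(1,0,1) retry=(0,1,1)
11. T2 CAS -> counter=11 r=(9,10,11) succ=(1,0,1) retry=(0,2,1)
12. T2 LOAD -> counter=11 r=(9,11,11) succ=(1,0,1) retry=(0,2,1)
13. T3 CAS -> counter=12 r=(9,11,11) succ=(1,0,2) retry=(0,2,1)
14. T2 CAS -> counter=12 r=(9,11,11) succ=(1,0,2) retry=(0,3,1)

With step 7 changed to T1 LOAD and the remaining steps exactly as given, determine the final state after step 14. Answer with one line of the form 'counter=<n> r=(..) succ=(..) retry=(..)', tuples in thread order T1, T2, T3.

(re-executing from step 7 with the substitution; state before step 7: counter=10 r=(9,10,9) succ=(1,0,0) retry=(0,1,0))
7. T1 LOAD -> counter=10 r=(10,10,9) succ=(1,0,0) retry=(0,1,0)
8. T3 LOAD -> counter=10 r=(10,10,10) succ=(1,0,0) retry=(0,1,0)
9. T3 CAS -> counter=11 r=(10,10,10) succ=(1,0,1) retry=(0,1,0)
10. T3 LOAD -> counter=11 r=(10,10,11) succ=(1,0,1) retry=(0,1,0)
11. T2 CAS -> counter=11 r=(10,10,11) succ=(1,0,1) retry=(0,2,0)
12. T2 LOAD -> counter=11 r=(10,11,11) succ=(1,0,1) retry=(0,2,0)
13. T3 CAS -> counter=12 r=(10,11,11) succ=(1,0,2) retry=(0,2,0)
14. T2 CAS -> counter=12 r=(10,11,11) succ=(1,0,2) retry=(0,3,0)

counter=12 r=(10,11,11) succ=(1,0,2) retry=(0,3,0)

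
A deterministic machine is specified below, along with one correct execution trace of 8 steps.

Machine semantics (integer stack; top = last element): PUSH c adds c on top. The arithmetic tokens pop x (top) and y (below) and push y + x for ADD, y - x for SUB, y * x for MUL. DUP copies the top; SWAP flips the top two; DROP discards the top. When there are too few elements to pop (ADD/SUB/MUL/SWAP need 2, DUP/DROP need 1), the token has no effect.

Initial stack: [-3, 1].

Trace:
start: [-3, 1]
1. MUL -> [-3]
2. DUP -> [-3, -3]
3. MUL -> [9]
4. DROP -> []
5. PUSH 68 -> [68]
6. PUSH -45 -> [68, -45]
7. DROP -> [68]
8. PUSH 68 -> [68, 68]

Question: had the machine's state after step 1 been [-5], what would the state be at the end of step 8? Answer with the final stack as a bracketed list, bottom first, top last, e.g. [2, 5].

[68, 68]

state after step 1 := [-5]
2. DUP -> [-5, -5]
3. MUL -> [25]
4. DROP -> []
5. PUSH 68 -> [68]
6. PUSH -45 -> [68, -45]
7. DROP -> [68]
8. PUSH 68 -> [68, 68]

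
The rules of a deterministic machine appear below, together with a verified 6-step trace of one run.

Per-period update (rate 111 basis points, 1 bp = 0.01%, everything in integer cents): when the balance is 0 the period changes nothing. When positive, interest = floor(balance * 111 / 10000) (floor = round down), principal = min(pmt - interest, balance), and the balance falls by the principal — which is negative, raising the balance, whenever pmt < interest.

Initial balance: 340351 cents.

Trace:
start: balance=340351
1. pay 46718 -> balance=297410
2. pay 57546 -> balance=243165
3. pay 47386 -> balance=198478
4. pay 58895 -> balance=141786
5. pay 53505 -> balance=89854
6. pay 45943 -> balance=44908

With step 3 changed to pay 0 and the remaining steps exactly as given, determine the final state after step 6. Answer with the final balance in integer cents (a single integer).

(re-executing from step 3 with the substitution; state before step 3: balance=243165)
3. pay 0 -> balance=245864
4. pay 58895 -> balance=189698
5. pay 53505 -> balance=138298
6. pay 45943 -> balance=93890

93890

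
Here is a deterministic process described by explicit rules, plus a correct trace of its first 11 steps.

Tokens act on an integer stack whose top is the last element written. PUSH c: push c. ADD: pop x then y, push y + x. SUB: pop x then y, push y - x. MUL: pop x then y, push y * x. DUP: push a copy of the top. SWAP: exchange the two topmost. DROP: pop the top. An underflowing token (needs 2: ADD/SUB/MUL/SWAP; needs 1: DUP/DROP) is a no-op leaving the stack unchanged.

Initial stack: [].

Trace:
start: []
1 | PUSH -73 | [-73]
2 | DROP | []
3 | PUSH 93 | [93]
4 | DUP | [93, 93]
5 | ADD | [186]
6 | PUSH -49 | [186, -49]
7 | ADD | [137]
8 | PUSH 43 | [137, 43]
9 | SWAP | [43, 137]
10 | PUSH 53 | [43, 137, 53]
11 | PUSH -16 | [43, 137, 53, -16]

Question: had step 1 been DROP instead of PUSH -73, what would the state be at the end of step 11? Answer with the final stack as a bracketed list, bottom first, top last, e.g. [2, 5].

(re-executing from step 1 with the substitution; state before step 1: [])
1 | DROP | []
2 | DROP | []
3 | PUSH 93 | [93]
4 | DUP | [93, 93]
5 | ADD | [186]
6 | PUSH -49 | [186, -49]
7 | ADD | [137]
8 | PUSH 43 | [137, 43]
9 | SWAP | [43, 137]
10 | PUSH 53 | [43, 137, 53]
11 | PUSH -16 | [43, 137, 53, -16]

[43, 137, 53, -16]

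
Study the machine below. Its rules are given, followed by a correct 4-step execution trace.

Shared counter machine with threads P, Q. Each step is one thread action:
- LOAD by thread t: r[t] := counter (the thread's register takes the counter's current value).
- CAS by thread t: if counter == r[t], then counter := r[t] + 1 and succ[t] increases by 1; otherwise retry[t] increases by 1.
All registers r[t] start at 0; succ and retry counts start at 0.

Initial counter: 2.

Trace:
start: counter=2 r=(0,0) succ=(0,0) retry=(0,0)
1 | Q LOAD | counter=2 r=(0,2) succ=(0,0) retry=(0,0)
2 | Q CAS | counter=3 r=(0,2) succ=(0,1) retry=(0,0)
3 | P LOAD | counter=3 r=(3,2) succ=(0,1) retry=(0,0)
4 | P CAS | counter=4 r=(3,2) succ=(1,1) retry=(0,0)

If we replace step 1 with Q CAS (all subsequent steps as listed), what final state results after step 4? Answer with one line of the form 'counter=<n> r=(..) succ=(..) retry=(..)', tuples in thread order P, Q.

(re-executing from step 1 with the substitution; state before step 1: counter=2 r=(0,0) succ=(0,0) retry=(0,0))
1 | Q CAS | counter=2 r=(0,0) succ=(0,0) retry=(0,1)
2 | Q CAS | counter=2 r=(0,0) succ=(0,0) retry=(0,2)
3 | P LOAD | counter=2 r=(2,0) succ=(0,0) retry=(0,2)
4 | P CAS | counter=3 r=(2,0) succ=(1,0) retry=(0,2)

counter=3 r=(2,0) succ=(1,0) retry=(0,2)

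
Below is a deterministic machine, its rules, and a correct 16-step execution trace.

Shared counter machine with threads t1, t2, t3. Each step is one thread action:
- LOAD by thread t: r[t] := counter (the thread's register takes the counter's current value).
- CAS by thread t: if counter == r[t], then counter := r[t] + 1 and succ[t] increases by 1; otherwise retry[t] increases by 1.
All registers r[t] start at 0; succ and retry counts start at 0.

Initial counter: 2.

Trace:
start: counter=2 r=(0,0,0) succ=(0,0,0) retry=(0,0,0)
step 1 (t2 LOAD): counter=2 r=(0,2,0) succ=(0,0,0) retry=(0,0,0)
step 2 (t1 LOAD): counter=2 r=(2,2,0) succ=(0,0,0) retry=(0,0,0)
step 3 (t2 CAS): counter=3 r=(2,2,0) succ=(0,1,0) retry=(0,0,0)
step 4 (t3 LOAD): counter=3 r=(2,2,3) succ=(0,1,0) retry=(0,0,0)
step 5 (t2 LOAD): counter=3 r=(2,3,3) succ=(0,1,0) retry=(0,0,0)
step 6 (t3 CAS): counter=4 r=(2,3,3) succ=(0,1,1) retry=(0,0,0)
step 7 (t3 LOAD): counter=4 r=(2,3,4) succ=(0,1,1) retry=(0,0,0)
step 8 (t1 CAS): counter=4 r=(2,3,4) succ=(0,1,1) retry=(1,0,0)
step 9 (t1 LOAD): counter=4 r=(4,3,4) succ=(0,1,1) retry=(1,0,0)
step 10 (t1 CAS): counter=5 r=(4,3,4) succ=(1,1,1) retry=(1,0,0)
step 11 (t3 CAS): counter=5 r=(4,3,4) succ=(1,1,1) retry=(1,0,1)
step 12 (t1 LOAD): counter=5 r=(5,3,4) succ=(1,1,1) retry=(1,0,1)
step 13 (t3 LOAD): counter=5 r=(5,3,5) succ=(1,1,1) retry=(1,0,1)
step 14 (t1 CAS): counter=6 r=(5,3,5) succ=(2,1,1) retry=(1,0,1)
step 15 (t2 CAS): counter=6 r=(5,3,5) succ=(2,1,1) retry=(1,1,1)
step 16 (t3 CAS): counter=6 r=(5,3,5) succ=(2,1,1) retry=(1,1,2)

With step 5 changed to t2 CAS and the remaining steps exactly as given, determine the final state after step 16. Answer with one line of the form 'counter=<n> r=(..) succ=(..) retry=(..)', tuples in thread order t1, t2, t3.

(re-executing from step 5 with the substitution; state before step 5: counter=3 r=(2,2,3) succ=(0,1,0) retry=(0,0,0))
step 5 (t2 CAS): counter=3 r=(2,2,3) succ=(0,1,0) retry=(0,1,0)
step 6 (t3 CAS): counter=4 r=(2,2,3) succ=(0,1,1) retry=(0,1,0)
step 7 (t3 LOAD): counter=4 r=(2,2,4) succ=(0,1,1) retry=(0,1,0)
step 8 (t1 CAS): counter=4 r=(2,2,4) succ=(0,1,1) retry=(1,1,0)
step 9 (t1 LOAD): counter=4 r=(4,2,4) succ=(0,1,1) retry=(1,1,0)
step 10 (t1 CAS): counter=5 r=(4,2,4) succ=(1,1,1) retry=(1,1,0)
step 11 (t3 CAS): counter=5 r=(4,2,4) succ=(1,1,1) retry=(1,1,1)
step 12 (t1 LOAD): counter=5 r=(5,2,4) succ=(1,1,1) retry=(1,1,1)
step 13 (t3 LOAD): counter=5 r=(5,2,5) succ=(1,1,1) retry=(1,1,1)
step 14 (t1 CAS): counter=6 r=(5,2,5) succ=(2,1,1) retry=(1,1,1)
step 15 (t2 CAS): counter=6 r=(5,2,5) succ=(2,1,1) retry=(1,2,1)
step 16 (t3 CAS): counter=6 r=(5,2,5) succ=(2,1,1) retry=(1,2,2)

counter=6 r=(5,2,5) succ=(2,1,1) retry=(1,2,2)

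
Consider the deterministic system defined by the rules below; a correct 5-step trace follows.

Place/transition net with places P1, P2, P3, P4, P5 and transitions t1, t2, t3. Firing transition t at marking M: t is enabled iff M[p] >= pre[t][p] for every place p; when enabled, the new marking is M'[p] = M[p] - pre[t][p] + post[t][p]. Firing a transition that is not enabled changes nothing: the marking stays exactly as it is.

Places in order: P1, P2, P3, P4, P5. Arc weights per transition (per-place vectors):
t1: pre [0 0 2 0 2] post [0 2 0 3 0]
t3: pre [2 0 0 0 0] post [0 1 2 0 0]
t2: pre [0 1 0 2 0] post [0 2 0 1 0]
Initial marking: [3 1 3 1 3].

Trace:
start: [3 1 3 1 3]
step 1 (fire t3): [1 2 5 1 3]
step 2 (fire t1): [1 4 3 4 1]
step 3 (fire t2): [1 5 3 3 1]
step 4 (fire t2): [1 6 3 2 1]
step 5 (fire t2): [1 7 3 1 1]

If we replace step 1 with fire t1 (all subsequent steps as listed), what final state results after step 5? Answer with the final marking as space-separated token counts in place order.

(re-executing from step 1 with the substitution; state before step 1: [3 1 3 1 3])
step 1 (fire t1): [3 3 1 4 1]
step 2 (fire t1): [3 3 1 4 1]
step 3 (fire t2): [3 4 1 3 1]
step 4 (fire t2): [3 5 1 2 1]
step 5 (fire t2): [3 6 1 1 1]

3 6 1 1 1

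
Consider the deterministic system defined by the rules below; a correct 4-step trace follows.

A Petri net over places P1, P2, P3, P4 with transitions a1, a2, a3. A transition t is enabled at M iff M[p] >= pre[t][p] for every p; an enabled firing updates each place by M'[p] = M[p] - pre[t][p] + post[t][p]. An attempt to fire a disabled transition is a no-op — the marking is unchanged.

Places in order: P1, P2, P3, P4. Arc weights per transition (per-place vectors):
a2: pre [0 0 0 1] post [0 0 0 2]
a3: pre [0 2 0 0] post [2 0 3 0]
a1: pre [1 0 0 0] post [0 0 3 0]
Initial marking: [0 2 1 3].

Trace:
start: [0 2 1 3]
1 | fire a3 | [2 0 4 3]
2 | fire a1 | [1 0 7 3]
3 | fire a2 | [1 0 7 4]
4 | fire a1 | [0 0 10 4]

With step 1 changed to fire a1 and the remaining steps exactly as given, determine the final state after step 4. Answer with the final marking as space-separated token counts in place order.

(re-executing from step 1 with the substitution; state before step 1: [0 2 1 3])
1 | fire a1 | [0 2 1 3]
2 | fire a1 | [0 2 1 3]
3 | fire a2 | [0 2 1 4]
4 | fire a1 | [0 2 1 4]

0 2 1 4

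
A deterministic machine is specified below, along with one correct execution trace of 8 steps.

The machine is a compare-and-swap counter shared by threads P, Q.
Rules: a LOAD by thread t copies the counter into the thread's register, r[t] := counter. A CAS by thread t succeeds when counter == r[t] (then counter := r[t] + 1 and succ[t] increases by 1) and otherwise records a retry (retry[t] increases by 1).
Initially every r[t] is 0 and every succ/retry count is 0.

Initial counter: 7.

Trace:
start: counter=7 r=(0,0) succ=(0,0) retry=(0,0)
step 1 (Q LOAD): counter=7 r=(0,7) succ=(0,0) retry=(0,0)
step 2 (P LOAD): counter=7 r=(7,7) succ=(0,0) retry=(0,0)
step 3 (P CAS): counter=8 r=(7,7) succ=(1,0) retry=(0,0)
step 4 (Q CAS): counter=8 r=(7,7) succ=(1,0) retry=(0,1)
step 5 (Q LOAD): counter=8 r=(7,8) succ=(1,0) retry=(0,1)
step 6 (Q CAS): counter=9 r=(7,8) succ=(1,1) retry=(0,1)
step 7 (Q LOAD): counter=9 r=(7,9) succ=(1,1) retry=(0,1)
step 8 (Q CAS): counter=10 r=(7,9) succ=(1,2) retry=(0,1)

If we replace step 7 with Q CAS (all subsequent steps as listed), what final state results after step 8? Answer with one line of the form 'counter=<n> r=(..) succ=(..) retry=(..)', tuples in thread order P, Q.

(re-executing from step 7 with the substitution; state before step 7: counter=9 r=(7,8) succ=(1,1) retry=(0,1))
step 7 (Q CAS): counter=9 r=(7,8) succ=(1,1) retry=(0,2)
step 8 (Q CAS): counter=9 r=(7,8) succ=(1,1) retry=(0,3)

counter=9 r=(7,8) succ=(1,1) retry=(0,3)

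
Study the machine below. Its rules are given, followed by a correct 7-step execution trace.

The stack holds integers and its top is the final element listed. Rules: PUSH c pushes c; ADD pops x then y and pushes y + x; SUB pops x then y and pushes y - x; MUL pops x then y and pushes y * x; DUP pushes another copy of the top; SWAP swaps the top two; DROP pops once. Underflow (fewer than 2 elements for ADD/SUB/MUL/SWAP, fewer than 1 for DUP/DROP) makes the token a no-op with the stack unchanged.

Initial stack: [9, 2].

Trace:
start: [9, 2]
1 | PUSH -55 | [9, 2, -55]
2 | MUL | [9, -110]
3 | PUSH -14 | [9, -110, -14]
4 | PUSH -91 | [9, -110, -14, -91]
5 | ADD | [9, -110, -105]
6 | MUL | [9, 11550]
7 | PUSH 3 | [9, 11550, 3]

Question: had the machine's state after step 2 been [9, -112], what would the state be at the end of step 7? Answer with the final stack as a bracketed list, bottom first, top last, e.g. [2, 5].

[9, 11760, 3]

state after step 2 := [9, -112]
3 | PUSH -14 | [9, -112, -14]
4 | PUSH -91 | [9, -112, -14, -91]
5 | ADD | [9, -112, -105]
6 | MUL | [9, 11760]
7 | PUSH 3 | [9, 11760, 3]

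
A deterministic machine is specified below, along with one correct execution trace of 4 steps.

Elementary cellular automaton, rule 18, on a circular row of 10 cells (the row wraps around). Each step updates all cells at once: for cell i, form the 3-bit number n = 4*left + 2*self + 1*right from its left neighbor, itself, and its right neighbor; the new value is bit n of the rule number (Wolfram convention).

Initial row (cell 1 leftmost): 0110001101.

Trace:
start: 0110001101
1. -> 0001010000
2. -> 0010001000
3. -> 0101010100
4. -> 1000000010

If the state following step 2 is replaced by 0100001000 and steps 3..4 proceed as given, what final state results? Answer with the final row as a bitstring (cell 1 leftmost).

state after step 2 := 0100001000
3. -> 1010010100
4. -> 0001100011

0001100011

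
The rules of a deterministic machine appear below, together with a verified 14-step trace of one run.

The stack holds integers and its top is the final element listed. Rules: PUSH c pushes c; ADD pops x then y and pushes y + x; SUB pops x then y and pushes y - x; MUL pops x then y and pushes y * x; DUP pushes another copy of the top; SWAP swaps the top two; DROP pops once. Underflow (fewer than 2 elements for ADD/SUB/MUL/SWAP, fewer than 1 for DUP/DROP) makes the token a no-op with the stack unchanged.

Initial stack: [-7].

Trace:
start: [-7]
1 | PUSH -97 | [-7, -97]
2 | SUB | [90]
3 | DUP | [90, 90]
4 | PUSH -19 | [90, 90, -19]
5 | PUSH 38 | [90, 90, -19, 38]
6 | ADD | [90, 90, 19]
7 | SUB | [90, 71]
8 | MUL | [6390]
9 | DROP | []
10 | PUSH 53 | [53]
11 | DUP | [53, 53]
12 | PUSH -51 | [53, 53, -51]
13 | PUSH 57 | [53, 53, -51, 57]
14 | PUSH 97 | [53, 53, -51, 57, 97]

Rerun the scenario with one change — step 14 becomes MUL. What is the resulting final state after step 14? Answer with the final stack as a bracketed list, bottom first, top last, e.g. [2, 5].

(re-executing from step 14 with the substitution; state before step 14: [53, 53, -51, 57])
14 | MUL | [53, 53, -2907]

[53, 53, -2907]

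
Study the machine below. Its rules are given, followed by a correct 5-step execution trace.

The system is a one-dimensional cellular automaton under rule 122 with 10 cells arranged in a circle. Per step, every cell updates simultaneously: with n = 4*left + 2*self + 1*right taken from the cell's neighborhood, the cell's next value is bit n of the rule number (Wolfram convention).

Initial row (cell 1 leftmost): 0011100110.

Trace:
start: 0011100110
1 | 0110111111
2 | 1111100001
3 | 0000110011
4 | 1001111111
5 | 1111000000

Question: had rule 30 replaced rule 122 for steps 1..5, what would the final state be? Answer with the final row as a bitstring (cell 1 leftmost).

1101000011

(re-executing steps 1..5 under rule 30; state before step 1: 0011100110)
1 | 0110011101
2 | 0101110001
3 | 0101001011
4 | 0101111010
5 | 1101000011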